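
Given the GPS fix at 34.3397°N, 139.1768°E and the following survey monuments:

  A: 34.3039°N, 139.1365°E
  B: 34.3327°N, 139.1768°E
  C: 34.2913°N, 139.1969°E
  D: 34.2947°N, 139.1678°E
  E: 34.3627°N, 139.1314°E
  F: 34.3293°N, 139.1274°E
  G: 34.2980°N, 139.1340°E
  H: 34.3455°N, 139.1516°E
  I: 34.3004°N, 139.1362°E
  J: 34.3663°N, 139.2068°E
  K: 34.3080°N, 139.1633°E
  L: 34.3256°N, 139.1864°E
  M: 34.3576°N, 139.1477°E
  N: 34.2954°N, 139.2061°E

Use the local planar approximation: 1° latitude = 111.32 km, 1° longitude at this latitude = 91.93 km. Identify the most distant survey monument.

G

Distances from 34.3397°N, 139.1768°E:
A: 5.4413 km
B: 0.7792 km
C: 5.6959 km
D: 5.0773 km
E: 4.8964 km
F: 4.6866 km
G: 6.0852 km
H: 2.4049 km
I: 5.7507 km
J: 4.0465 km
K: 3.7407 km
L: 1.8007 km
M: 3.3357 km
N: 5.6191 km
Maximum: G at 6.0852 km.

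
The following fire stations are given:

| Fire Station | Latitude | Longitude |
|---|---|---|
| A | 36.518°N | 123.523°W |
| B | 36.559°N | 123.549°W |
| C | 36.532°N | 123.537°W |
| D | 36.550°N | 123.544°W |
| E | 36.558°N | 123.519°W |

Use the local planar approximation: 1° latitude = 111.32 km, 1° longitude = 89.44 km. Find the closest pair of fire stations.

Pairwise distances:
A–B: √((0.041·111.32)² + (-0.026·89.44)²) = √(20.83119 + 5.40767) = 5.122 km
A–C: √((0.014·111.32)² + (-0.014·89.44)²) = √(2.42886 + 1.56790) = 1.999 km
A–D: √((0.032·111.32)² + (-0.021·89.44)²) = √(12.68955 + 3.52779) = 4.027 km
A–E: √((0.040·111.32)² + (0.004·89.44)²) = √(19.82743 + 0.12799) = 4.467 km
B–C: √((-0.027·111.32)² + (0.012·89.44)²) = √(9.03387 + 1.15193) = 3.192 km
B–D: √((-0.009·111.32)² + (0.005·89.44)²) = √(1.00376 + 0.19999) = 1.097 km
B–E: √((-0.001·111.32)² + (0.030·89.44)²) = √(0.01239 + 7.19956) = 2.686 km
C–D: √((0.018·111.32)² + (-0.007·89.44)²) = √(4.01505 + 0.39198) = 2.099 km
C–E: √((0.026·111.32)² + (0.018·89.44)²) = √(8.37709 + 2.59184) = 3.312 km
D–E: √((0.008·111.32)² + (0.025·89.44)²) = √(0.79310 + 4.99970) = 2.407 km
Closest pair: B–D at 1.097 km.

B and D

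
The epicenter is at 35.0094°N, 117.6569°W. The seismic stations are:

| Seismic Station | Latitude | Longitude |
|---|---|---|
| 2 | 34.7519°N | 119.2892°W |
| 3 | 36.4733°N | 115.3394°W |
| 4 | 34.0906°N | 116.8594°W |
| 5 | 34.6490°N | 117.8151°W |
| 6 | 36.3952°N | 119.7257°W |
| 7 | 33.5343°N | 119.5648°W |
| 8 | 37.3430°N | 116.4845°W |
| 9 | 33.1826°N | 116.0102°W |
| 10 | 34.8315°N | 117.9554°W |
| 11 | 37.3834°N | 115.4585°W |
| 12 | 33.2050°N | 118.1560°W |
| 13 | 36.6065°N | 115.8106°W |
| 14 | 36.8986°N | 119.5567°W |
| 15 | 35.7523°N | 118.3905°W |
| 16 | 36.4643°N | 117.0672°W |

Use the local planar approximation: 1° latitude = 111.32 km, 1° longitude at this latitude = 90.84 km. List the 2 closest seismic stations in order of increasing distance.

10, 5

Distances from 35.0094°N, 117.6569°W:
2: √((-0.2575·111.32)² + (-1.6323·90.84)²) = √(821.676492 + 21986.404429) = 151.0234 km
3: √((1.4639·111.32)² + (2.3175·90.84)²) = √(26556.400942 + 44319.386171) = 266.2251 km
4: √((-0.9188·111.32)² + (0.7975·90.84)²) = √(10461.365322 + 5248.263536) = 125.3381 km
5: √((-0.3604·111.32)² + (-0.1582·90.84)²) = √(1609.592575 + 206.522422) = 42.6159 km
6: √((1.3858·111.32)² + (-2.0688·90.84)²) = √(23798.386274 + 35317.606721) = 243.1378 km
7: √((-1.4751·111.32)² + (-1.9079·90.84)²) = √(26964.310615 + 30037.616424) = 238.7508 km
8: √((2.3336·111.32)² + (1.1724·90.84)²) = √(67483.753058 + 11342.423809) = 280.7600 km
9: √((-1.8268·111.32)² + (1.6467·90.84)²) = √(41355.035807 + 22376.039607) = 252.4501 km
10: √((-0.1779·111.32)² + (-0.2985·90.84)²) = √(392.191603 + 735.263356) = 33.5776 km
11: √((2.3740·111.32)² + (2.1984·90.84)²) = √(69840.577941 + 39881.150813) = 331.2427 km
12: √((-1.8044·111.32)² + (-0.4991·90.84)²) = √(40347.072823 + 2055.556369) = 205.9190 km
13: √((1.5971·111.32)² + (1.8463·90.84)²) = √(31608.989680 + 28129.291297) = 244.4142 km
14: √((1.8892·111.32)² + (-1.8998·90.84)²) = √(44228.505959 + 29783.108098) = 272.0508 km
15: √((0.7429·111.32)² + (-0.7336·90.84)²) = √(6839.228471 + 4440.919455) = 106.2080 km
16: √((1.4549·111.32)² + (0.5897·90.84)²) = √(26230.869275 + 2869.567907) = 170.5885 km
Sorted: 10 (33.5776 km) < 5 (42.6159 km) < 15 (106.2080 km) < 4 (125.3381 km) < …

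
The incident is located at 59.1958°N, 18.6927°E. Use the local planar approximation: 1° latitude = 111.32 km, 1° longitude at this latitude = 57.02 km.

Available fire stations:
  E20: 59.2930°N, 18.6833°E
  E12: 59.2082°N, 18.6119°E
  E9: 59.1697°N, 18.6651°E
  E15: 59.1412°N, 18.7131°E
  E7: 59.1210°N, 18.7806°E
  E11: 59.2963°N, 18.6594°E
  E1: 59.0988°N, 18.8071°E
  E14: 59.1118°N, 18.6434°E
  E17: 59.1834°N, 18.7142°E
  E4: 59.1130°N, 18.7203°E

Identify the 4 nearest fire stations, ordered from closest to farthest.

E17, E9, E12, E15

Distances from 59.1958°N, 18.6927°E:
E20: √((0.0972·111.32)² + (-0.0094·57.02)²) = √(117.078979 + 0.287283) = 10.8336 km
E12: √((0.0124·111.32)² + (-0.0808·57.02)²) = √(1.905416 + 21.226439) = 4.8096 km
E9: √((-0.0261·111.32)² + (-0.0276·57.02)²) = √(8.441651 + 2.476695) = 3.3043 km
E15: √((-0.0546·111.32)² + (0.0204·57.02)²) = √(36.942959 + 1.353053) = 6.1884 km
E7: √((-0.0748·111.32)² + (0.0879·57.02)²) = √(69.334532 + 25.120725) = 9.7188 km
E11: √((0.1005·111.32)² + (-0.0333·57.02)²) = √(125.163736 + 3.605312) = 11.3476 km
E1: √((-0.0970·111.32)² + (0.1144·57.02)²) = √(116.597668 + 42.550677) = 12.6154 km
E14: √((-0.0840·111.32)² + (-0.0493·57.02)²) = √(87.438957 + 7.902204) = 9.7643 km
E17: √((-0.0124·111.32)² + (0.0215·57.02)²) = √(1.905416 + 1.502904) = 1.8462 km
E4: √((-0.0828·111.32)² + (0.0276·57.02)²) = √(84.958546 + 2.476695) = 9.3507 km
Sorted: E17 (1.8462 km) < E9 (3.3043 km) < E12 (4.8096 km) < E15 (6.1884 km) < E4 (9.3507 km) < E7 (9.7188 km) < …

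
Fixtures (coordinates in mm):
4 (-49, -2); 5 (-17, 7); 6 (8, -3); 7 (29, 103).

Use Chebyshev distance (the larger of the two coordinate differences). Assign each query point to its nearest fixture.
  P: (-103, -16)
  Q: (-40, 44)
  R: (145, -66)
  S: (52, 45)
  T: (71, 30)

P at (-103, -16):
  4: max(|54|, |14|) = 54 mm
  5: max(|86|, |23|) = 86 mm
  6: max(|111|, |13|) = 111 mm
  7: max(|132|, |119|) = 132 mm
  → nearest: 4 (54 mm)
Q at (-40, 44):
  4: max(|-9|, |-46|) = 46 mm
  5: max(|23|, |-37|) = 37 mm
  6: max(|48|, |-47|) = 48 mm
  7: max(|69|, |59|) = 69 mm
  → nearest: 5 (37 mm)
R at (145, -66):
  4: max(|-194|, |64|) = 194 mm
  5: max(|-162|, |73|) = 162 mm
  6: max(|-137|, |63|) = 137 mm
  7: max(|-116|, |169|) = 169 mm
  → nearest: 6 (137 mm)
S at (52, 45):
  4: max(|-101|, |-47|) = 101 mm
  5: max(|-69|, |-38|) = 69 mm
  6: max(|-44|, |-48|) = 48 mm
  7: max(|-23|, |58|) = 58 mm
  → nearest: 6 (48 mm)
T at (71, 30):
  4: max(|-120|, |-32|) = 120 mm
  5: max(|-88|, |-23|) = 88 mm
  6: max(|-63|, |-33|) = 63 mm
  7: max(|-42|, |73|) = 73 mm
  → nearest: 6 (63 mm)

P→4; Q→5; R→6; S→6; T→6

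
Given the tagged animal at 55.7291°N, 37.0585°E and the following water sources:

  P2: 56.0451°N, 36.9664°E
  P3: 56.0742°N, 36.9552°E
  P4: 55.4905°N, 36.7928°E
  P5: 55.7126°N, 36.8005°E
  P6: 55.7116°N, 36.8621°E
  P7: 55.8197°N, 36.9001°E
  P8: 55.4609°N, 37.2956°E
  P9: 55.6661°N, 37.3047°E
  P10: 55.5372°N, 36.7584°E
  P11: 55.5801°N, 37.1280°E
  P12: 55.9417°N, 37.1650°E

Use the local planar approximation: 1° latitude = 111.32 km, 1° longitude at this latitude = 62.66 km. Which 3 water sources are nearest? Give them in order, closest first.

Distances from 55.7291°N, 37.0585°E:
P2: √((0.3160·111.32)² + (-0.0921·62.66)²) = √(1237.429771 + 33.304279) = 35.6474 km
P3: √((0.3451·111.32)² + (-0.1033·62.66)²) = √(1475.829931 + 41.896855) = 38.9580 km
P4: √((-0.2386·111.32)² + (-0.2657·62.66)²) = √(705.484171 + 277.181276) = 31.3475 km
P5: √((-0.0165·111.32)² + (-0.2580·62.66)²) = √(3.373761 + 261.348609) = 16.2703 km
P6: √((-0.0175·111.32)² + (-0.1964·62.66)²) = √(3.795094 + 151.448072) = 12.4597 km
P7: √((0.0906·111.32)² + (-0.1584·62.66)²) = √(101.719166 + 98.512454) = 14.1503 km
P8: √((-0.2682·111.32)² + (0.2371·62.66)²) = √(891.382169 + 220.721119) = 33.3482 km
P9: √((-0.0630·111.32)² + (0.2462·62.66)²) = √(49.184413 + 237.988997) = 16.9462 km
P10: √((-0.1919·111.32)² + (-0.3001·62.66)²) = √(456.348203 + 353.600420) = 28.4596 km
P11: √((-0.1490·111.32)² + (0.0695·62.66)²) = √(275.117953 + 18.964893) = 17.1488 km
P12: √((0.2126·111.32)² + (0.1065·62.66)²) = √(560.109470 + 44.532799) = 24.5895 km
Sorted: P6 (12.4597 km) < P7 (14.1503 km) < P5 (16.2703 km) < P9 (16.9462 km) < P11 (17.1488 km) < …

P6, P7, P5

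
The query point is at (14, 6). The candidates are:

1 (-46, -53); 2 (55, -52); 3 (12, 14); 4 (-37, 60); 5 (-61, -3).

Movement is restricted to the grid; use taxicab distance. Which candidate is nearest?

Distances from (14, 6):
1: |-60| + |-59| = 60 + 59 = 119
2: |41| + |-58| = 41 + 58 = 99
3: |-2| + |8| = 2 + 8 = 10
4: |-51| + |54| = 51 + 54 = 105
5: |-75| + |-9| = 75 + 9 = 84
Minimum: 3 at 10.

3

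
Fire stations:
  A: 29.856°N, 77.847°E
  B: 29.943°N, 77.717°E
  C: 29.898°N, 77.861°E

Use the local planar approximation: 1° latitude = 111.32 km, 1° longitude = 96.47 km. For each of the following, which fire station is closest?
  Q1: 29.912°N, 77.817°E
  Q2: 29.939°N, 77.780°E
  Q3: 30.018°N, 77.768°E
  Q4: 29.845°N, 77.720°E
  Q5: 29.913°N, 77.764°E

Q1→C; Q2→B; Q3→B; Q4→B; Q5→B

Q1 at 29.912°N, 77.817°E:
  A: 6.873 km
  B: 10.246 km
  C: 4.522 km
  → nearest: C (4.522 km)
Q2 at 29.939°N, 77.780°E:
  A: 11.276 km
  B: 6.094 km
  C: 9.049 km
  → nearest: B (6.094 km)
Q3 at 30.018°N, 77.768°E:
  A: 19.578 km
  B: 9.691 km
  C: 16.092 km
  → nearest: B (9.691 km)
Q4 at 29.845°N, 77.720°E:
  A: 12.313 km
  B: 10.913 km
  C: 14.827 km
  → nearest: B (10.913 km)
Q5 at 29.913°N, 77.764°E:
  A: 10.216 km
  B: 5.631 km
  C: 9.505 km
  → nearest: B (5.631 km)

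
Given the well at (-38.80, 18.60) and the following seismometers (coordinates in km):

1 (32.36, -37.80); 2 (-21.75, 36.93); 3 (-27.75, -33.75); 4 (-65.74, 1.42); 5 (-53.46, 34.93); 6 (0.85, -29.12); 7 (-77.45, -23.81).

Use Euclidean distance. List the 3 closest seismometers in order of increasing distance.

5, 2, 4

Distances from (-38.80, 18.60):
1: √((71.16)² + (-56.40)²) = √(5063.7456 + 3180.9600) = 90.80 km
2: √((17.05)² + (18.33)²) = √(290.7025 + 335.9889) = 25.03 km
3: √((11.05)² + (-52.35)²) = √(122.1025 + 2740.5225) = 53.50 km
4: √((-26.94)² + (-17.18)²) = √(725.7636 + 295.1524) = 31.95 km
5: √((-14.66)² + (16.33)²) = √(214.9156 + 266.6689) = 21.95 km
6: √((39.65)² + (-47.72)²) = √(1572.1225 + 2277.1984) = 62.04 km
7: √((-38.65)² + (-42.41)²) = √(1493.8225 + 1798.6081) = 57.38 km
Sorted: 5 (21.95 km) < 2 (25.03 km) < 4 (31.95 km) < 3 (53.50 km) < 7 (57.38 km) < …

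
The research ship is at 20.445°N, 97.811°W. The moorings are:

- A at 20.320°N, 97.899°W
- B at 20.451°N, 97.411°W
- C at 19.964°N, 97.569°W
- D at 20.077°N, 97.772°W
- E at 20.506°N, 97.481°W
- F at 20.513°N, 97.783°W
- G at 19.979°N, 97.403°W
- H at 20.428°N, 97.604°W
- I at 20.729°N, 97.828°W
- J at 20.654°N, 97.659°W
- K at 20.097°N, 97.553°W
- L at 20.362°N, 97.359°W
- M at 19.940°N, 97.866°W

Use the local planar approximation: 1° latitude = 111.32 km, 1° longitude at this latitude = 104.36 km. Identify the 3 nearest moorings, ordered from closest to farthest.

F, A, H

Distances from 20.445°N, 97.811°W:
A: √((-0.125·111.32)² + (-0.088·104.36)²) = √(193.62722 + 84.33998) = 16.672 km
B: √((0.006·111.32)² + (0.400·104.36)²) = √(0.44612 + 1742.56154) = 41.749 km
C: √((-0.481·111.32)² + (0.242·104.36)²) = √(2867.05846 + 637.82109) = 59.202 km
D: √((-0.368·111.32)² + (0.039·104.36)²) = √(1678.19349 + 16.56523) = 41.167 km
E: √((0.061·111.32)² + (0.330·104.36)²) = √(46.11116 + 1186.03095) = 35.102 km
F: √((0.068·111.32)² + (0.028·104.36)²) = √(57.30127 + 8.53855) = 8.114 km
G: √((-0.466·111.32)² + (0.408·104.36)²) = √(2691.02808 + 1812.96102) = 67.112 km
H: √((-0.017·111.32)² + (0.207·104.36)²) = √(3.58133 + 466.66887) = 21.685 km
I: √((0.284·111.32)² + (-0.017·104.36)²) = √(999.50064 + 3.14750) = 31.665 km
J: √((0.209·111.32)² + (0.152·104.36)²) = √(541.30117 + 251.62589) = 28.159 km
K: √((-0.348·111.32)² + (0.258·104.36)²) = √(1500.73801 + 724.94916) = 47.177 km
L: √((-0.083·111.32)² + (0.452·104.36)²) = √(85.36947 + 2225.07683) = 48.067 km
M: √((-0.505·111.32)² + (-0.055·104.36)²) = √(3160.30612 + 32.94530) = 56.509 km
Sorted: F (8.114 km) < A (16.672 km) < H (21.685 km) < J (28.159 km) < I (31.665 km) < …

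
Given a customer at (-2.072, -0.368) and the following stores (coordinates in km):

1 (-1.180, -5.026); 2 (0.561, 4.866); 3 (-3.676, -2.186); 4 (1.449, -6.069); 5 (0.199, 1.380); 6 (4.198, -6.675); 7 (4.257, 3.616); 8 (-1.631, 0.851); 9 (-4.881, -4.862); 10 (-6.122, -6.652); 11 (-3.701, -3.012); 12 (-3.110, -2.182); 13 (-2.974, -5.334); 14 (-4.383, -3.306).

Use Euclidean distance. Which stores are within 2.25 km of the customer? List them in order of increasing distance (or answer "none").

8, 12

Distances from (-2.072, -0.368):
1: 4.743 km
2: 5.859 km
3: 2.424 km
4: 6.701 km
5: 2.866 km
6: 8.893 km
7: 7.479 km
8: 1.296 km
9: 5.300 km
10: 7.476 km
11: 3.106 km
12: 2.090 km
13: 5.047 km
14: 3.738 km
Threshold 2.25 km: 8 (1.296 km), 12 (2.090 km) are within range.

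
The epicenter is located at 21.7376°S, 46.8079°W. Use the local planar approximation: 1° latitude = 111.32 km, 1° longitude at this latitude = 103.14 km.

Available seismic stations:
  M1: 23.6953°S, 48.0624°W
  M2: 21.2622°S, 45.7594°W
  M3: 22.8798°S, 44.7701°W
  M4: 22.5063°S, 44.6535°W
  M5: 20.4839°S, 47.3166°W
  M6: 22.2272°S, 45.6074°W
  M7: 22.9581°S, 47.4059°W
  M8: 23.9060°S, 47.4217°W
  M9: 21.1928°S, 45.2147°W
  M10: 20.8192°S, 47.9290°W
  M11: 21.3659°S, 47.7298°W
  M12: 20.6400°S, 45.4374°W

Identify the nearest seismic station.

M11

Distances from 21.7376°S, 46.8079°W:
M1: 253.4473 km
M2: 120.3970 km
M3: 245.6464 km
M4: 238.1124 km
M5: 149.0984 km
M6: 135.2841 km
M7: 149.2103 km
M8: 249.5499 km
M9: 175.1571 km
M10: 154.3458 km
M11: 103.6977 km
M12: 186.8419 km
Minimum: M11 at 103.6977 km.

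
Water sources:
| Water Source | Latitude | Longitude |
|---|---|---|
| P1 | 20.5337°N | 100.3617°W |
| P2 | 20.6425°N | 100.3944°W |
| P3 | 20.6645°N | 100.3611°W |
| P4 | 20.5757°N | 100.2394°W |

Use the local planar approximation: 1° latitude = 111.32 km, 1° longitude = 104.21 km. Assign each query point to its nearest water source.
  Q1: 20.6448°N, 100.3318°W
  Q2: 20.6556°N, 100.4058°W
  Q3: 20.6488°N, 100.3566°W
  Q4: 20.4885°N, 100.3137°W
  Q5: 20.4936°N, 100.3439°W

Q1 at 20.6448°N, 100.3318°W:
  P1: √((-0.1111·111.32)² + (-0.0299·104.21)²) = √(152.958816 + 9.708702) = 12.7541 km
  P2: √((-0.0023·111.32)² + (-0.0626·104.21)²) = √(0.065554 + 42.556652) = 6.5286 km
  P3: √((0.0197·111.32)² + (-0.0293·104.21)²) = √(4.809267 + 9.322965) = 3.7593 km
  P4: √((-0.0691·111.32)² + (0.0924·104.21)²) = √(59.170125 + 92.717718) = 12.3243 km
  → nearest: P3 (3.7593 km)
Q2 at 20.6556°N, 100.4058°W:
  P1: √((-0.1219·111.32)² + (0.0441·104.21)²) = √(184.142403 + 21.120100) = 14.3270 km
  P2: √((-0.0131·111.32)² + (0.0114·104.21)²) = √(2.126616 + 1.411330) = 1.8809 km
  P3: √((0.0089·111.32)² + (0.0447·104.21)²) = √(0.981582 + 21.698706) = 4.7624 km
  P4: √((-0.0799·111.32)² + (0.1664·104.21)²) = √(79.111561 + 300.694466) = 19.4886 km
  → nearest: P2 (1.8809 km)
Q3 at 20.6488°N, 100.3566°W:
  P1: √((-0.1151·111.32)² + (-0.0051·104.21)²) = √(164.171226 + 0.282461) = 12.8239 km
  P2: √((-0.0063·111.32)² + (-0.0378·104.21)²) = √(0.491844 + 15.516808) = 4.0011 km
  P3: √((0.0157·111.32)² + (-0.0045·104.21)²) = √(3.054539 + 0.219909) = 1.8095 km
  P4: √((-0.0731·111.32)² + (0.1172·104.21)²) = √(66.218776 + 149.167433) = 14.6760 km
  → nearest: P3 (1.8095 km)
Q4 at 20.4885°N, 100.3137°W:
  P1: √((0.0452·111.32)² + (-0.0480·104.21)²) = √(25.317643 + 25.020804) = 7.0950 km
  P2: √((0.1540·111.32)² + (-0.0807·104.21)²) = √(293.892049 + 70.723845) = 19.0949 km
  P3: √((0.1760·111.32)² + (-0.0474·104.21)²) = √(383.859003 + 24.399194) = 20.2054 km
  P4: √((0.0872·111.32)² + (0.0743·104.21)²) = √(94.227868 + 59.950998) = 12.4169 km
  → nearest: P1 (7.0950 km)
Q5 at 20.4936°N, 100.3439°W:
  P1: √((0.0401·111.32)² + (-0.0178·104.21)²) = √(19.926689 + 3.440795) = 4.8340 km
  P2: √((0.1489·111.32)² + (-0.0505·104.21)²) = √(274.748792 + 27.695011) = 17.3909 km
  P3: √((0.1709·111.32)² + (-0.0172·104.21)²) = √(361.934949 + 3.212741) = 19.1088 km
  P4: √((0.0821·111.32)² + (0.1045·104.21)²) = √(83.528121 + 118.590902) = 14.2169 km
  → nearest: P1 (4.8340 km)

Q1→P3; Q2→P2; Q3→P3; Q4→P1; Q5→P1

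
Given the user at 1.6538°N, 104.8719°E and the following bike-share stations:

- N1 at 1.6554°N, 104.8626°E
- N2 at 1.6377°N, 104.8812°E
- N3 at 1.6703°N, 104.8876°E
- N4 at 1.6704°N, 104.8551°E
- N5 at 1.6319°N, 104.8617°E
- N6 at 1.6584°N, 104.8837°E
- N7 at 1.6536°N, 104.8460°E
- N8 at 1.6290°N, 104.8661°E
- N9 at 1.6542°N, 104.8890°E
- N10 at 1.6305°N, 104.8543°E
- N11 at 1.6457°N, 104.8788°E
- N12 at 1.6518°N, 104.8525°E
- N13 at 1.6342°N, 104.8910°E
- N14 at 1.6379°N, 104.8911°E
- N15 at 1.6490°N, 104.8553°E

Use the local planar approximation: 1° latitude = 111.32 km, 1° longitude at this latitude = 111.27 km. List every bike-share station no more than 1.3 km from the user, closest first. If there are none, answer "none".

N1, N11

Distances from 1.6538°N, 104.8719°E:
N1: 1.0500 km
N2: 2.0695 km
N3: 2.5349 km
N4: 2.6285 km
N5: 2.6891 km
N6: 1.4093 km
N7: 2.8820 km
N8: 2.8352 km
N9: 1.9032 km
N10: 3.2500 km
N11: 1.1843 km
N12: 2.1701 km
N13: 3.0459 km
N14: 2.7743 km
N15: 1.9228 km
Threshold 1.3 km: N1 (1.0500 km), N11 (1.1843 km) are within range.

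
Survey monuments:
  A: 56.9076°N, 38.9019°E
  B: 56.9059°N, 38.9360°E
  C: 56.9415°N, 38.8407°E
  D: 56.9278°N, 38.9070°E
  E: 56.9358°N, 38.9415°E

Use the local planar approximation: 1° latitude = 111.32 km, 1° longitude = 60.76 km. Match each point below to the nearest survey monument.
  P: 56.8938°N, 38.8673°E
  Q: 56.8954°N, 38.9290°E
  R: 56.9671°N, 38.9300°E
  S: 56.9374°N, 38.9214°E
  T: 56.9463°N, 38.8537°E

P→A; Q→B; R→E; S→E; T→C

P at 56.8938°N, 38.8673°E:
  A: √((0.0138·111.32)² + (0.0346·60.76)²) = √(2.359960 + 4.419648) = 2.6038 km
  B: √((0.0121·111.32)² + (0.0687·60.76)²) = √(1.814334 + 17.424046) = 4.3862 km
  C: √((0.0477·111.32)² + (-0.0266·60.76)²) = √(28.195718 + 2.612154) = 5.5505 km
  D: √((0.0340·111.32)² + (0.0397·60.76)²) = √(14.325317 + 5.818574) = 4.4882 km
  E: √((0.0420·111.32)² + (0.0742·60.76)²) = √(21.859739 + 20.325598) = 6.4950 km
  → nearest: A (2.6038 km)
Q at 56.8954°N, 38.9290°E:
  A: √((0.0122·111.32)² + (-0.0271·60.76)²) = √(1.844446 + 2.711278) = 2.1344 km
  B: √((0.0105·111.32)² + (0.0070·60.76)²) = √(1.366234 + 0.180897) = 1.2438 km
  C: √((0.0461·111.32)² + (-0.0883·60.76)²) = √(26.335905 + 28.784384) = 7.4243 km
  D: √((0.0324·111.32)² + (-0.0220·60.76)²) = √(13.008775 + 1.786820) = 3.8465 km
  E: √((0.0404·111.32)² + (0.0125·60.76)²) = √(20.225959 + 0.576840) = 4.5610 km
  → nearest: B (1.2438 km)
R at 56.9671°N, 38.9300°E:
  A: √((-0.0595·111.32)² + (-0.0281·60.76)²) = √(43.871282 + 2.915065) = 6.8401 km
  B: √((-0.0612·111.32)² + (0.0060·60.76)²) = √(46.414026 + 0.132904) = 6.8225 km
  C: √((-0.0256·111.32)² + (-0.0893·60.76)²) = √(8.121314 + 29.440044) = 6.1287 km
  D: √((-0.0393·111.32)² + (-0.0230·60.76)²) = √(19.139540 + 1.952950) = 4.5927 km
  E: √((-0.0313·111.32)² + (0.0115·60.76)²) = √(12.140458 + 0.488238) = 3.5537 km
  → nearest: E (3.5537 km)
S at 56.9374°N, 38.9214°E:
  A: √((-0.0298·111.32)² + (-0.0195·60.76)²) = √(11.004718 + 1.403798) = 3.5226 km
  B: √((-0.0315·111.32)² + (0.0146·60.76)²) = √(12.296103 + 0.786939) = 3.6170 km
  C: √((0.0041·111.32)² + (-0.0807·60.76)²) = √(0.208312 + 24.042665) = 4.9245 km
  D: √((-0.0096·111.32)² + (-0.0144·60.76)²) = √(1.142060 + 0.765527) = 1.3812 km
  E: √((-0.0016·111.32)² + (0.0201·60.76)²) = √(0.031724 + 1.491515) = 1.2342 km
  → nearest: E (1.2342 km)
T at 56.9463°N, 38.8537°E:
  A: √((-0.0387·111.32)² + (0.0482·60.76)²) = √(18.559588 + 8.576885) = 5.2093 km
  B: √((-0.0404·111.32)² + (0.0823·60.76)²) = √(20.225959 + 25.005480) = 6.7254 km
  C: √((-0.0048·111.32)² + (-0.0130·60.76)²) = √(0.285515 + 0.623910) = 0.9536 km
  D: √((-0.0185·111.32)² + (0.0533·60.76)²) = √(4.241211 + 10.487934) = 3.8379 km
  E: √((-0.0105·111.32)² + (0.0878·60.76)²) = √(1.366234 + 28.459323) = 5.4613 km
  → nearest: C (0.9536 km)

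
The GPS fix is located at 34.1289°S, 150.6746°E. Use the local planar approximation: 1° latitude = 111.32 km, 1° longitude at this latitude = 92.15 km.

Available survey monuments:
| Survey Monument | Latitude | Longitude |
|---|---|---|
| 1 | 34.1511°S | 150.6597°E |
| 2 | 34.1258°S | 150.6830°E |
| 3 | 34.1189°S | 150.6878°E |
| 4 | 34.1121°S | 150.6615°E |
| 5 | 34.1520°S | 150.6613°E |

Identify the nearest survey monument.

2

Distances from 34.1289°S, 150.6746°E:
1: √((-0.0222·111.32)² + (-0.0149·92.15)²) = √(6.107343 + 1.885225) = 2.8271 km
2: √((0.0031·111.32)² + (0.0084·92.15)²) = √(0.119088 + 0.599169) = 0.8475 km
3: √((0.0100·111.32)² + (0.0132·92.15)²) = √(1.239214 + 1.479580) = 1.6489 km
4: √((0.0168·111.32)² + (-0.0131·92.15)²) = √(3.497558 + 1.457247) = 2.2259 km
5: √((-0.0231·111.32)² + (-0.0133·92.15)²) = √(6.612571 + 1.502083) = 2.8486 km
Minimum: 2 at 0.8475 km.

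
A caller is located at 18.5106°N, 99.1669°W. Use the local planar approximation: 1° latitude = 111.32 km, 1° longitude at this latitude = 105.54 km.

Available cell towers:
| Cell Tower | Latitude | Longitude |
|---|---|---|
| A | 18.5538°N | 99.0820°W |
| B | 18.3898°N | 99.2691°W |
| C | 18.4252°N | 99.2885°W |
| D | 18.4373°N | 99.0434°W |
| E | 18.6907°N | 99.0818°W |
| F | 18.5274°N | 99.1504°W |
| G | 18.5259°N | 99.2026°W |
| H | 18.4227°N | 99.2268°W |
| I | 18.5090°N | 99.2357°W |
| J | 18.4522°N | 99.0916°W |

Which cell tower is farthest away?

E

Distances from 18.5106°N, 99.1669°W:
A: √((0.0432·111.32)² + (0.0849·105.54)²) = √(23.126712 + 80.287800) = 10.1693 km
B: √((-0.1208·111.32)² + (-0.1022·105.54)²) = √(180.834073 + 116.341852) = 17.2388 km
C: √((-0.0854·111.32)² + (-0.1216·105.54)²) = √(90.377877 + 164.702932) = 15.9712 km
D: √((-0.0733·111.32)² + (0.1235·105.54)²) = √(66.581618 + 169.890109) = 15.3776 km
E: √((0.1801·111.32)² + (0.0851·105.54)²) = √(401.951655 + 80.666516) = 21.9686 km
F: √((0.0168·111.32)² + (0.0165·105.54)²) = √(3.497558 + 3.032509) = 2.5554 km
G: √((0.0153·111.32)² + (-0.0357·105.54)²) = √(2.900877 + 14.196151) = 4.1349 km
H: √((-0.0879·111.32)² + (-0.0599·105.54)²) = √(95.746773 + 39.965737) = 11.6496 km
I: √((-0.0016·111.32)² + (-0.0688·105.54)²) = √(0.031724 + 52.724328) = 7.2633 km
J: √((-0.0584·111.32)² + (0.0753·105.54)²) = √(42.264145 + 63.157384) = 10.2675 km
Maximum: E at 21.9686 km.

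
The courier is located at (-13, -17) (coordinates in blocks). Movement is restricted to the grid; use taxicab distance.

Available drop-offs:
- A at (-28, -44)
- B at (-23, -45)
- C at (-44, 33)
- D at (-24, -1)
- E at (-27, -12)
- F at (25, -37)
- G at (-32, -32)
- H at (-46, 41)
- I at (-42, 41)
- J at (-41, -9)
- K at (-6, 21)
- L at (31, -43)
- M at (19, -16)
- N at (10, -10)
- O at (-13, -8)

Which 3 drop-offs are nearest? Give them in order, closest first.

O, E, D

Distances from (-13, -17):
A: 42 blocks
B: 38 blocks
C: 81 blocks
D: 27 blocks
E: 19 blocks
F: 58 blocks
G: 34 blocks
H: 91 blocks
I: 87 blocks
J: 36 blocks
K: 45 blocks
L: 70 blocks
M: 33 blocks
N: 30 blocks
O: 9 blocks
Sorted: O (9 blocks) < E (19 blocks) < D (27 blocks) < N (30 blocks) < M (33 blocks) < …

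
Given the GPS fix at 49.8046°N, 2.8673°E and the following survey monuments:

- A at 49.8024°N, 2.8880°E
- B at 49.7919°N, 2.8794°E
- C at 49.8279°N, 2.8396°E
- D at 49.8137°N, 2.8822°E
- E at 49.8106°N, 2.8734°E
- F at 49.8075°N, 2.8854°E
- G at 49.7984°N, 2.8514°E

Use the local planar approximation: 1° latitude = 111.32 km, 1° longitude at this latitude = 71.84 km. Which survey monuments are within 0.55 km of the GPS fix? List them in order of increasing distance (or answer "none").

Distances from 49.8046°N, 2.8673°E:
A: √((-0.0022·111.32)² + (0.0207·71.84)²) = √(0.059978 + 2.211431) = 1.5071 km
B: √((-0.0127·111.32)² + (0.0121·71.84)²) = √(1.998729 + 0.755620) = 1.6596 km
C: √((0.0233·111.32)² + (-0.0277·71.84)²) = √(6.727570 + 3.959973) = 3.2692 km
D: √((0.0091·111.32)² + (0.0149·71.84)²) = √(1.026193 + 1.145790) = 1.4738 km
E: √((0.0060·111.32)² + (0.0061·71.84)²) = √(0.446117 + 0.192040) = 0.7988 km
F: √((0.0029·111.32)² + (0.0181·71.84)²) = √(0.104218 + 1.690790) = 1.3398 km
G: √((-0.0062·111.32)² + (-0.0159·71.84)²) = √(0.476354 + 1.304749) = 1.3346 km
Threshold 0.55 km: none within range.

none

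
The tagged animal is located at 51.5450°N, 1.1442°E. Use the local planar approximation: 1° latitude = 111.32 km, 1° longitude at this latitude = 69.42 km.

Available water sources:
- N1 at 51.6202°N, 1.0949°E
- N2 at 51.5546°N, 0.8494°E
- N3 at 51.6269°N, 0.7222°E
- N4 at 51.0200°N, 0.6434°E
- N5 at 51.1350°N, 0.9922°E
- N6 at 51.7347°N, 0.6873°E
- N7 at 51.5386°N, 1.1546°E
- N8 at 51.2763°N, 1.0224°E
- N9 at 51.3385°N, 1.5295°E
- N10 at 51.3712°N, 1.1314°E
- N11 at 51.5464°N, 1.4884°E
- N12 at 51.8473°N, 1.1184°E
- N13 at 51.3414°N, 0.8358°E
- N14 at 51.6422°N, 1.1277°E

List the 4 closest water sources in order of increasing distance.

Distances from 51.5450°N, 1.1442°E:
N1: √((0.0752·111.32)² + (-0.0493·69.42)²) = √(70.078061 + 11.712863) = 9.0438 km
N2: √((0.0096·111.32)² + (-0.2948·69.42)²) = √(1.142060 + 418.816880) = 20.4929 km
N3: √((0.0819·111.32)² + (-0.4220·69.42)²) = √(83.121658 + 858.211087) = 30.6811 km
N4: √((-0.5250·111.32)² + (-0.5008·69.42)²) = √(3415.584249 + 1208.642493) = 68.0017 km
N5: √((-0.4100·111.32)² + (-0.1520·69.42)²) = √(2083.119137 + 111.341327) = 46.8451 km
N6: √((0.1897·111.32)² + (-0.4569·69.42)²) = √(445.944752 + 1006.031397) = 38.1048 km
N7: √((-0.0064·111.32)² + (0.0104·69.42)²) = √(0.507582 + 0.521238) = 1.0143 km
N8: √((-0.2687·111.32)² + (-0.1218·69.42)²) = √(894.708840 + 71.493045) = 31.0838 km
N9: √((-0.2065·111.32)² + (0.3853·69.42)²) = √(528.428834 + 715.430147) = 35.2684 km
N10: √((-0.1738·111.32)² + (-0.0128·69.42)²) = √(374.322506 + 0.789567) = 19.3678 km
N11: √((0.0014·111.32)² + (0.3442·69.42)²) = √(0.024289 + 570.940631) = 23.8949 km
N12: √((0.3023·111.32)² + (-0.0258·69.42)²) = √(1132.459527 + 3.207810) = 33.6997 km
N13: √((-0.2036·111.32)² + (-0.3084·69.42)²) = √(513.690983 + 458.350762) = 31.1776 km
N14: √((0.0972·111.32)² + (-0.0165·69.42)²) = √(117.078979 + 1.312010) = 10.8808 km
Sorted: N7 (1.0143 km) < N1 (9.0438 km) < N14 (10.8808 km) < N10 (19.3678 km) < N2 (20.4929 km) < N11 (23.8949 km) < …

N7, N1, N14, N10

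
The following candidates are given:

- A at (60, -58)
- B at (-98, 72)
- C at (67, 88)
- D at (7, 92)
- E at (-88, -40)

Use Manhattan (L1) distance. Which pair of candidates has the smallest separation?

Pairwise distances:
A–B: 288
A–C: 153
A–D: 203
A–E: 166
B–C: 181
B–D: 125
B–E: 122
C–D: 64
C–E: 283
D–E: 227
Closest pair: C–D at 64.

C and D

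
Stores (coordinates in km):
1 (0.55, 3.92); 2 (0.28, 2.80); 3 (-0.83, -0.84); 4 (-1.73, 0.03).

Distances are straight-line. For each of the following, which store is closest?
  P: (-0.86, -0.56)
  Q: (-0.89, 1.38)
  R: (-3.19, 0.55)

P at (-0.86, -0.56):
  1: 4.70 km
  2: 3.55 km
  3: 0.28 km
  4: 1.05 km
  → nearest: 3 (0.28 km)
Q at (-0.89, 1.38):
  1: 2.92 km
  2: 1.84 km
  3: 2.22 km
  4: 1.59 km
  → nearest: 4 (1.59 km)
R at (-3.19, 0.55):
  1: 5.03 km
  2: 4.14 km
  3: 2.74 km
  4: 1.55 km
  → nearest: 4 (1.55 km)

P→3; Q→4; R→4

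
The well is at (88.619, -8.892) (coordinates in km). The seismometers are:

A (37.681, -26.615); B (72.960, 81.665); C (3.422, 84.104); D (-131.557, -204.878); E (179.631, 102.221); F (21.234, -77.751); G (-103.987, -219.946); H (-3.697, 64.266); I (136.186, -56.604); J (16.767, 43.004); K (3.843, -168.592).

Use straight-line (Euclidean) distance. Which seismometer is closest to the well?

A

Distances from (88.619, -8.892):
A: 53.933 km
B: 91.901 km
C: 126.122 km
D: 294.768 km
E: 143.629 km
F: 96.345 km
G: 285.729 km
H: 117.789 km
I: 67.373 km
J: 88.634 km
K: 180.807 km
Minimum: A at 53.933 km.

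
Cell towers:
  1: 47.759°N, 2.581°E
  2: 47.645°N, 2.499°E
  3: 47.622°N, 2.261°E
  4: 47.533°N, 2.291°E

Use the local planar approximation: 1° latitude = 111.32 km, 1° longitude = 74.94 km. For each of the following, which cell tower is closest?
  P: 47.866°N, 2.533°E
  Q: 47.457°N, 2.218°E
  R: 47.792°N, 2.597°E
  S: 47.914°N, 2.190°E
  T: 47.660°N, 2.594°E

P→1; Q→4; R→1; S→3; T→2

P at 47.866°N, 2.533°E:
  1: 12.443 km
  2: 24.733 km
  3: 33.960 km
  4: 41.268 km
  → nearest: 1 (12.443 km)
Q at 47.457°N, 2.218°E:
  1: 43.246 km
  2: 29.689 km
  3: 18.648 km
  4: 10.075 km
  → nearest: 4 (10.075 km)
R at 47.792°N, 2.597°E:
  1: 3.864 km
  2: 17.936 km
  3: 31.499 km
  4: 36.839 km
  → nearest: 1 (3.864 km)
S at 47.914°N, 2.190°E:
  1: 34.004 km
  2: 37.854 km
  3: 32.938 km
  4: 43.083 km
  → nearest: 3 (32.938 km)
T at 47.660°N, 2.594°E:
  1: 11.064 km
  2: 7.313 km
  3: 25.311 km
  4: 26.748 km
  → nearest: 2 (7.313 km)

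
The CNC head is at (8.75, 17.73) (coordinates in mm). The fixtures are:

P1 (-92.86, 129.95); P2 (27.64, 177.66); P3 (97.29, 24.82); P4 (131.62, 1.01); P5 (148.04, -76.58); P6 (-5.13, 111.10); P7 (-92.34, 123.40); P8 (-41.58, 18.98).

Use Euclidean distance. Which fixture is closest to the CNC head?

Distances from (8.75, 17.73):
P1: 151.39 mm
P2: 161.04 mm
P3: 88.82 mm
P4: 124.00 mm
P5: 168.21 mm
P6: 94.40 mm
P7: 146.24 mm
P8: 50.35 mm
Minimum: P8 at 50.35 mm.

P8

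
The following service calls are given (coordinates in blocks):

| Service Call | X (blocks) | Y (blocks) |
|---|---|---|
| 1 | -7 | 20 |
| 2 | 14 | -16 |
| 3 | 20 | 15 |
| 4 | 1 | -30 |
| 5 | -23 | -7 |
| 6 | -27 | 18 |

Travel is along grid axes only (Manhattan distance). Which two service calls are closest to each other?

Pairwise distances:
1–2: |21| + |-36| = 21 + 36 = 57 blocks
1–3: |27| + |-5| = 27 + 5 = 32 blocks
1–4: |8| + |-50| = 8 + 50 = 58 blocks
1–5: |-16| + |-27| = 16 + 27 = 43 blocks
1–6: |-20| + |-2| = 20 + 2 = 22 blocks
2–3: |6| + |31| = 6 + 31 = 37 blocks
2–4: |-13| + |-14| = 13 + 14 = 27 blocks
2–5: |-37| + |9| = 37 + 9 = 46 blocks
2–6: |-41| + |34| = 41 + 34 = 75 blocks
3–4: |-19| + |-45| = 19 + 45 = 64 blocks
3–5: |-43| + |-22| = 43 + 22 = 65 blocks
3–6: |-47| + |3| = 47 + 3 = 50 blocks
4–5: |-24| + |23| = 24 + 23 = 47 blocks
4–6: |-28| + |48| = 28 + 48 = 76 blocks
5–6: |-4| + |25| = 4 + 25 = 29 blocks
Closest pair: 1–6 at 22 blocks.

1 and 6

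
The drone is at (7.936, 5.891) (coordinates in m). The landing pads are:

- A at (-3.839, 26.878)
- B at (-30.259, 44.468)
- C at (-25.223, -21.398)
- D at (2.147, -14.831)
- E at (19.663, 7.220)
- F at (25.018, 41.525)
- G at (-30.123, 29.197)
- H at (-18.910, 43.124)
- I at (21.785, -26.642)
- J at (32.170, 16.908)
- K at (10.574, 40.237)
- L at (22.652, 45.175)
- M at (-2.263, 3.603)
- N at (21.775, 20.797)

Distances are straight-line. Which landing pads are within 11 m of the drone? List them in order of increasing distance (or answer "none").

M

Distances from (7.936, 5.891):
A: √((-11.775)² + (20.987)²) = √(138.65063 + 440.45417) = 24.065 m
B: √((-38.195)² + (38.577)²) = √(1458.85802 + 1488.18493) = 54.287 m
C: √((-33.159)² + (-27.289)²) = √(1099.51928 + 744.68952) = 42.944 m
D: √((-5.789)² + (-20.722)²) = √(33.51252 + 429.40128) = 21.515 m
E: √((11.727)² + (1.329)²) = √(137.52253 + 1.76624) = 11.802 m
F: √((17.082)² + (35.634)²) = √(291.79472 + 1269.78196) = 39.517 m
G: √((-38.059)² + (23.306)²) = √(1448.48748 + 543.16964) = 44.628 m
H: √((-26.846)² + (37.233)²) = √(720.70772 + 1386.29629) = 45.902 m
I: √((13.849)² + (-32.533)²) = √(191.79480 + 1058.39609) = 35.358 m
J: √((24.234)² + (11.017)²) = √(587.28676 + 121.37429) = 26.621 m
K: √((2.638)² + (34.346)²) = √(6.95904 + 1179.64772) = 34.447 m
L: √((14.716)² + (39.284)²) = √(216.56066 + 1543.23266) = 41.950 m
M: √((-10.199)² + (-2.288)²) = √(104.01960 + 5.23494) = 10.452 m
N: √((13.839)² + (14.906)²) = √(191.51792 + 222.18884) = 20.340 m
Threshold 11 m: M (10.452 m) is within range.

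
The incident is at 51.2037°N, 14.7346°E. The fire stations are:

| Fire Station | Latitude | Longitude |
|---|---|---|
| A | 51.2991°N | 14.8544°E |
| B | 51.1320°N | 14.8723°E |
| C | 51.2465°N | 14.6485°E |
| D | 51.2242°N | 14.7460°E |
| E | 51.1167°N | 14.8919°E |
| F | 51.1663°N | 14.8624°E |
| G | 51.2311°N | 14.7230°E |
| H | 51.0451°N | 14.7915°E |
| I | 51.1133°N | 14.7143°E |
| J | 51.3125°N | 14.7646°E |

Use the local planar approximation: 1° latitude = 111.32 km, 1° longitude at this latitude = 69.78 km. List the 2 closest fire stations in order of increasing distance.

Distances from 51.2037°N, 14.7346°E:
A: √((0.0954·111.32)² + (0.1198·69.78)²) = √(112.782871 + 69.883648) = 13.5154 km
B: √((-0.0717·111.32)² + (0.1377·69.78)²) = √(63.706641 + 92.327231) = 12.4914 km
C: √((0.0428·111.32)² + (-0.0861·69.78)²) = √(22.700422 + 36.096761) = 7.6679 km
D: √((0.0205·111.32)² + (0.0114·69.78)²) = √(5.207798 + 0.632808) = 2.4167 km
E: √((-0.0870·111.32)² + (0.1573·69.78)²) = √(93.796126 + 120.481225) = 14.6382 km
F: √((-0.0374·111.32)² + (0.1278·69.78)²) = √(17.333633 + 79.528655) = 9.8419 km
G: √((0.0274·111.32)² + (-0.0116·69.78)²) = √(9.303525 + 0.655206) = 3.1557 km
H: √((-0.1586·111.32)² + (0.0569·69.78)²) = √(311.711454 + 15.764727) = 18.0963 km
I: √((-0.0904·111.32)² + (-0.0203·69.78)²) = √(101.270570 + 2.006569) = 10.1625 km
J: √((0.1088·111.32)² + (0.0300·69.78)²) = √(146.691242 + 4.382324) = 12.2912 km
Sorted: D (2.4167 km) < G (3.1557 km) < C (7.6679 km) < F (9.8419 km) < …

D, G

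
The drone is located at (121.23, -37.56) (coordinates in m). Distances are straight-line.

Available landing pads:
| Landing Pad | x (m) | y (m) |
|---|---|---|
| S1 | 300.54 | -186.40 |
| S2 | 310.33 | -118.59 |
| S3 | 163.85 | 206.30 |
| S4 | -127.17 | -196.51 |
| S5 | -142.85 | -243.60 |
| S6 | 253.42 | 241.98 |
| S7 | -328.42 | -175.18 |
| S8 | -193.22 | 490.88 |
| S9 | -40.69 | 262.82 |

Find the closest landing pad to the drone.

Distances from (121.23, -37.56):
S1: √((179.31)² + (-148.84)²) = √(32152.0761 + 22153.3456) = 233.04 m
S2: √((189.10)² + (-81.03)²) = √(35758.8100 + 6565.8609) = 205.73 m
S3: √((42.62)² + (243.86)²) = √(1816.4644 + 59467.6996) = 247.56 m
S4: √((-248.40)² + (-158.95)²) = √(61702.5600 + 25265.1025) = 294.90 m
S5: √((-264.08)² + (-206.04)²) = √(69738.2464 + 42452.4816) = 334.95 m
S6: √((132.19)² + (279.54)²) = √(17474.1961 + 78142.6116) = 309.22 m
S7: √((-449.65)² + (-137.62)²) = √(202185.1225 + 18939.2644) = 470.24 m
S8: √((-314.45)² + (528.44)²) = √(98878.8025 + 279248.8336) = 614.92 m
S9: √((-161.92)² + (300.38)²) = √(26218.0864 + 90228.1444) = 341.24 m
Minimum: S2 at 205.73 m.

S2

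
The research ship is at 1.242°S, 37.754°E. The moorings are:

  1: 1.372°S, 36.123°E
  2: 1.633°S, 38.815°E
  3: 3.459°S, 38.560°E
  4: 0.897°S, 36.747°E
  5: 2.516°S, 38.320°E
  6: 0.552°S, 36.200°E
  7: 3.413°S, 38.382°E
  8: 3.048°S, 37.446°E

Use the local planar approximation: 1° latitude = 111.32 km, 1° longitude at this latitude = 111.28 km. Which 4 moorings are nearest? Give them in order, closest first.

Distances from 1.242°S, 37.754°E:
1: √((-0.130·111.32)² + (-1.631·111.28)²) = √(209.42721 + 32941.40785) = 182.074 km
2: √((-0.391·111.32)² + (1.061·111.28)²) = √(1894.52312 + 13940.07151) = 125.836 km
3: √((-2.217·111.32)² + (0.806·111.28)²) = √(60908.48280 + 8044.59746) = 262.589 km
4: √((0.345·111.32)² + (-1.007·111.28)²) = √(1474.97475 + 12557.21052) = 118.458 km
5: √((-1.274·111.32)² + (0.566·111.28)²) = √(20113.38892 + 3967.04472) = 155.179 km
6: √((0.690·111.32)² + (-1.554·111.28)²) = √(5899.89900 + 29904.48054) = 189.220 km
7: √((-2.171·111.32)² + (0.628·111.28)²) = √(58407.15364 + 4883.75109) = 251.577 km
8: √((-1.806·111.32)² + (-0.308·111.28)²) = √(40418.65777 + 1174.72353) = 203.945 km
Sorted: 4 (118.458 km) < 2 (125.836 km) < 5 (155.179 km) < 1 (182.074 km) < 6 (189.220 km) < 8 (203.945 km) < …

4, 2, 5, 1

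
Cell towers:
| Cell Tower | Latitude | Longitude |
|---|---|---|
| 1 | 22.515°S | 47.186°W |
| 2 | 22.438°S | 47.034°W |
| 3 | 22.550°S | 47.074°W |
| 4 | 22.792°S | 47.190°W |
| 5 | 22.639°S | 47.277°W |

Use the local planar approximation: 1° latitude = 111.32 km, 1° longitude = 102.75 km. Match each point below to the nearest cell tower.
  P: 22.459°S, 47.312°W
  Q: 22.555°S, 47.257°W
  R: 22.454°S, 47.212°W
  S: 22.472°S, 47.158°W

P at 22.459°S, 47.312°W:
  1: √((-0.056·111.32)² + (0.126·102.75)²) = √(38.86176 + 167.61186) = 14.369 km
  2: √((0.021·111.32)² + (0.278·102.75)²) = √(5.46493 + 815.93066) = 28.660 km
  3: √((-0.091·111.32)² + (0.238·102.75)²) = √(102.61933 + 598.02257) = 26.470 km
  4: √((-0.333·111.32)² + (0.122·102.75)²) = √(1374.15228 + 157.13876) = 39.132 km
  5: √((-0.180·111.32)² + (0.035·102.75)²) = √(401.50541 + 12.93301) = 20.358 km
  → nearest: 1 (14.369 km)
Q at 22.555°S, 47.257°W:
  1: √((0.040·111.32)² + (0.071·102.75)²) = √(19.82743 + 53.22067) = 8.547 km
  2: √((0.117·111.32)² + (0.223·102.75)²) = √(169.63604 + 525.01703) = 26.356 km
  3: √((0.005·111.32)² + (0.183·102.75)²) = √(0.30980 + 353.56221) = 18.811 km
  4: √((-0.237·111.32)² + (0.067·102.75)²) = √(696.05425 + 47.39290) = 27.266 km
  5: √((-0.084·111.32)² + (-0.020·102.75)²) = √(87.43896 + 4.22303) = 9.574 km
  → nearest: 1 (8.547 km)
R at 22.454°S, 47.212°W:
  1: √((-0.061·111.32)² + (0.026·102.75)²) = √(46.11116 + 7.13691) = 7.297 km
  2: √((0.016·111.32)² + (0.178·102.75)²) = √(3.17239 + 334.50581) = 18.376 km
  3: √((-0.096·111.32)² + (0.138·102.75)²) = √(114.20598 + 201.05822) = 17.756 km
  4: √((-0.338·111.32)² + (0.022·102.75)²) = √(1415.72792 + 5.10986) = 37.694 km
  5: √((-0.185·111.32)² + (-0.065·102.75)²) = √(424.12107 + 44.60570) = 21.650 km
  → nearest: 1 (7.297 km)
S at 22.472°S, 47.158°W:
  1: √((-0.043·111.32)² + (-0.028·102.75)²) = √(22.91307 + 8.27713) = 5.585 km
  2: √((0.034·111.32)² + (0.124·102.75)²) = √(14.32532 + 162.33308) = 13.291 km
  3: √((-0.078·111.32)² + (0.084·102.75)²) = √(75.39379 + 74.49416) = 12.243 km
  4: √((-0.320·111.32)² + (-0.032·102.75)²) = √(1268.95538 + 10.81094) = 35.774 km
  5: √((-0.167·111.32)² + (-0.119·102.75)²) = √(345.60446 + 149.50564) = 22.251 km
  → nearest: 1 (5.585 km)

P→1; Q→1; R→1; S→1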